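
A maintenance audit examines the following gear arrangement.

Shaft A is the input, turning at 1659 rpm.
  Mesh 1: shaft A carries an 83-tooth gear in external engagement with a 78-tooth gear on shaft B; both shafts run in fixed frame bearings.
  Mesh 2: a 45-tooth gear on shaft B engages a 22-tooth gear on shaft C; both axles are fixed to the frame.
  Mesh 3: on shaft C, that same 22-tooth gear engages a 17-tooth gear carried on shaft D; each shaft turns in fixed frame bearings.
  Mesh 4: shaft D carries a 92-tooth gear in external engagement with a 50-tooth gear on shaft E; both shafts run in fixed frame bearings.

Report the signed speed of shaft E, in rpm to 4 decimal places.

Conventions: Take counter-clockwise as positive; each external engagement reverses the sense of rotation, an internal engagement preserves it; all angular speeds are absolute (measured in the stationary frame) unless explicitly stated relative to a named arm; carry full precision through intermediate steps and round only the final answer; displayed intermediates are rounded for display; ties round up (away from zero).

+8598.2742 rpm

recognized (5 fixed axles, 4 meshes): fixed-axis compound train
mesh 1 [83T→78T]: ω = 1659.0000×83/78 = 1765.3462 rpm, sense flips to −
mesh 2 [45T→22T]: ω = 1765.3462×45/22 = 3610.9353 rpm, sense flips to +
mesh 3 [22T→17T]: ω = 3610.9353×22/17 = 4672.9751 rpm, sense flips to −
mesh 4 [92T→50T]: ω = 4672.9751×92/50 = 8598.2742 rpm, sense flips to +
signed output speed = +8598.2742 rpm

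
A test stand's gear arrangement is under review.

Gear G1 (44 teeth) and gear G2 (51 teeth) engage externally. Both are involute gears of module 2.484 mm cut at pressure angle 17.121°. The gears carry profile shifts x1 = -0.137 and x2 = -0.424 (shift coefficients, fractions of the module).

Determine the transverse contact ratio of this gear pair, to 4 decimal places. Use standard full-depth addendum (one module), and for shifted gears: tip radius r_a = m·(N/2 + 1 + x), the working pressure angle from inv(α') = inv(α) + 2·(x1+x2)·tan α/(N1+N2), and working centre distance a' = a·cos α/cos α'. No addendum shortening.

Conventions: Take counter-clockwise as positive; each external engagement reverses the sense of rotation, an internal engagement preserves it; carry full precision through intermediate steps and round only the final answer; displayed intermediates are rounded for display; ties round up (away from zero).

class = single-mesh tooth geometry [involute pair 44T × 51T, m = 2.484]
base radii: r_b1 = 52.226284, r_b2 = 60.535011
tip radii: r_a1 = 56.791692, r_a2 = 64.772784
inv(α') = inv(17.121°) + 2·(-0.137-0.424)·tan α/(44+51) = 0.00558547  ⇒  α' = 14.53472°
a' = a·cos α / cos α' = 117.9900·cos 17.121°/cos 14.53472° = 116.489451
action lengths: √(r_a1²−r_b1²) = 22.309450, √(r_a2²−r_b2²) = 23.044002
base pitch p_b = π·m·cos α = 7.457896
CR = (22.309450 + 23.044002 − 116.489451·sin 14.53472°)/7.457896 = 2.161266
contact ratio ≈ 2.1613

2.1613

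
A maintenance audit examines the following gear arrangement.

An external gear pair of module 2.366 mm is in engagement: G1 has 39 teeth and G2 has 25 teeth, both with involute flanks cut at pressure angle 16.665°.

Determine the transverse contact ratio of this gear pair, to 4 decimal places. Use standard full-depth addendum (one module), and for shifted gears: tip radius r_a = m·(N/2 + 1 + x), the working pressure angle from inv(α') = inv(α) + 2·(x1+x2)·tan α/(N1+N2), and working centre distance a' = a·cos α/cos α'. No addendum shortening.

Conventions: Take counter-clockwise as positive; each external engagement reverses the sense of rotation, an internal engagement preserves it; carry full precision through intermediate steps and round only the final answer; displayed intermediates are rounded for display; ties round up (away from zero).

1.8269

single-mesh involute tooth geometry (39T engaging 25T at module 2.366)
base radii: r_b1 = 44.199147, r_b2 = 28.332787
tip radii: r_a1 = 48.503000, r_a2 = 31.941000
no profile shift: α' = α, a' = a
action lengths: √(r_a1²−r_b1²) = 19.974394, √(r_a2²−r_b2²) = 14.747226
base pitch p_b = π·m·cos α = 7.120806
CR = (19.974394 + 14.747226 − 75.712000·sin 16.66500°)/7.120806 = 1.826940
contact ratio ≈ 1.8269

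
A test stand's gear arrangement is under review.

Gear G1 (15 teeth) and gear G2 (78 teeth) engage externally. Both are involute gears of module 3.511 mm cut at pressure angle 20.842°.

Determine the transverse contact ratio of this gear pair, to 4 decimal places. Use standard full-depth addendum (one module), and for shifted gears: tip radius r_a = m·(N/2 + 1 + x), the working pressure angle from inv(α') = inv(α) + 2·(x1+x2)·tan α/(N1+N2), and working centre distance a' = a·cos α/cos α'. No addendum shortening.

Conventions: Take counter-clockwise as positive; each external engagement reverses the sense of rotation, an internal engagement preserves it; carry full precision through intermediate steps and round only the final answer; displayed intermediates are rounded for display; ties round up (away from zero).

1.6153

topology: single-mesh involute geometry — m = 3.511, 15T/78T pair
base radii: r_b1 = 24.609436, r_b2 = 127.969067
tip radii: r_a1 = 29.843500, r_a2 = 140.440000
no profile shift: α' = α, a' = a
action lengths: √(r_a1²−r_b1²) = 16.882244, √(r_a2²−r_b2²) = 57.855955
base pitch p_b = π·m·cos α = 10.308376
CR = (16.882244 + 57.855955 − 163.261500·sin 20.84200°)/10.308376 = 1.615292
contact ratio ≈ 1.6153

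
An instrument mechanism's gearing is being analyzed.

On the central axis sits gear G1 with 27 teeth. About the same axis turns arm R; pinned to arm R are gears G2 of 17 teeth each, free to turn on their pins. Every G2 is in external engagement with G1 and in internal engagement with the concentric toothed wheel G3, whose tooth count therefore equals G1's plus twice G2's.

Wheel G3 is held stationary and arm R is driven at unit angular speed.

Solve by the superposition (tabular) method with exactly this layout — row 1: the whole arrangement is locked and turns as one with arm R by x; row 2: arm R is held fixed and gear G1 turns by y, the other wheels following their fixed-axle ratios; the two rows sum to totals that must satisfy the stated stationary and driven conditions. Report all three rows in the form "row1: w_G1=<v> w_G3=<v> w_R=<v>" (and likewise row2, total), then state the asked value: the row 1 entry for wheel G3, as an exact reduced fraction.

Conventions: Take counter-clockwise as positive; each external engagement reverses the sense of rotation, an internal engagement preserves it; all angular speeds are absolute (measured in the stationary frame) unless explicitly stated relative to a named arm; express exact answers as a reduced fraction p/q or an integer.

topology: planetary set — G1 27T / G2 17T / G3 61T, arm = carrier (Willis)
row 1 — lock + rotate with arm: ω_sun = ω_ring = ω_arm = x
row 2 (arm held, sun turns y): ω_ring = −(27/61)·y, ω_arm = 0
boundary: total ω_ring = x − (27/61)·y = 0 and total ω_arm = x = 1  ⇒  y = 61/27, x = 1
row 2 ring = −(27/61)·61/27 = -1
totals (row 1 + row 2): sun 1 + 61/27 = 88/27, ring 1 + (-1) = 0, arm 1 + 0 = 1
asked cell (row1, ring) = 1

row1: w_G1=1 w_G3=1 w_R=1
row2: w_G1=61/27 w_G3=-1 w_R=0
total: w_G1=88/27 w_G3=0 w_R=1
asked value: 1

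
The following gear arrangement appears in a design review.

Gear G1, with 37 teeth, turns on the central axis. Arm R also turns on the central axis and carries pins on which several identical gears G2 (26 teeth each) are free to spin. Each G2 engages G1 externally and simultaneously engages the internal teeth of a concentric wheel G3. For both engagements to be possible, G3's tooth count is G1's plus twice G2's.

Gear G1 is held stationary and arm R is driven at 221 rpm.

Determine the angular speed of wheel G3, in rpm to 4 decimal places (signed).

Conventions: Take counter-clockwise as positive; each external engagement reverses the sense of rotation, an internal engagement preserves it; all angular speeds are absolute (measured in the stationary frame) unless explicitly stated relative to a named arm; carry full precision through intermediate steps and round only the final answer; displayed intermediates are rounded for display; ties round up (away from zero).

+312.8764 rpm

planetary set (37T centre, 26T on arm, 89T internal) — Willis relation
normalise by the input: solve with ω_arm = 1, then scale by 221 rpm
ring teeth: 37 + 2·26 = 89
37(ω_sun−ω_arm) = −89(ω_ring−ω_arm),  ω_sun = 0, ω_arm = 1
ω_ring = 1 − (37/89)(0−1) = 126/89
scale: ω_ring = 126/89 × 221 rpm = +312.8764 rpm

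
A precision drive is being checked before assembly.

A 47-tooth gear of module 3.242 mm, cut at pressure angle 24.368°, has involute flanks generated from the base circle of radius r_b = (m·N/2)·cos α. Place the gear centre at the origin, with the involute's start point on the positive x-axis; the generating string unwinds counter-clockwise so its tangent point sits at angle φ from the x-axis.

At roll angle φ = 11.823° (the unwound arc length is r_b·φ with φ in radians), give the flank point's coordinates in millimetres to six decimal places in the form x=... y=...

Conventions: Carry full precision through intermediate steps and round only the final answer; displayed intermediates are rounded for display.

x=70.861669 y=0.202396

recognized (one wheel, involute flank): single-mesh tooth geometry, m = 3.242, N = 47
pitch radius r_p = m·N/2 = 3.242·47/2 = 76.187000
base radius r_b = r_p·cos α = 76.187000·cos 24.368° = 69.399823
roll angle φ = 11.823° = 0.20635028 rad
x = r_b·(cos φ + φ·sin φ) = 70.861669
y = r_b·(sin φ − φ·cos φ) = 0.202396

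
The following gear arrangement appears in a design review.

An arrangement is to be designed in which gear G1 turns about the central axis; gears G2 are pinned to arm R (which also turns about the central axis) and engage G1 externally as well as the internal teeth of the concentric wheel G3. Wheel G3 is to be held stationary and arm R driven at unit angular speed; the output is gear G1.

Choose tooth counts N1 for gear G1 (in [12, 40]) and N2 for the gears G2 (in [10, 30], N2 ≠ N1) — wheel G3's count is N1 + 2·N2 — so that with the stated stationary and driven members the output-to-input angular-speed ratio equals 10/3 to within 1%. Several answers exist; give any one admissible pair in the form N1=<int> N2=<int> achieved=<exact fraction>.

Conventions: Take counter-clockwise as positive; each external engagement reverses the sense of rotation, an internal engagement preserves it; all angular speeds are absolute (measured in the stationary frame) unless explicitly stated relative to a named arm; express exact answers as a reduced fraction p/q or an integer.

planetary set to be sized for 10/3 (Willis relation)
Willis with ω_ring = 0: ω_sun/ω_arm = (N1+N3)/N1; set equal to 10/3  ⇒  N3/N1 = 10/3 − 1 = 7/3
N3 = N1 + 2·N2  ⇒  N2/N1 = (N3/N1 − 1)/2 = (7/3 − 1)/2 = 2/3
smallest multiple with N1 ≥ 12 and N2 ≥ 10: k = 5  ⇒  N1 = 5·3 = 15, N2 = 5·2 = 10 (N1 ≤ 40, N2 ≤ 30, N2 ≠ N1 ✓), N3 = 15 + 2·10 = 35
check: (N1+N3)/N1 with N1 = 15, N3 = 35 gives 10/3; |achieved − target| = 0 ≤ 1/30 ✓

N1=15 N2=10 achieved=10/3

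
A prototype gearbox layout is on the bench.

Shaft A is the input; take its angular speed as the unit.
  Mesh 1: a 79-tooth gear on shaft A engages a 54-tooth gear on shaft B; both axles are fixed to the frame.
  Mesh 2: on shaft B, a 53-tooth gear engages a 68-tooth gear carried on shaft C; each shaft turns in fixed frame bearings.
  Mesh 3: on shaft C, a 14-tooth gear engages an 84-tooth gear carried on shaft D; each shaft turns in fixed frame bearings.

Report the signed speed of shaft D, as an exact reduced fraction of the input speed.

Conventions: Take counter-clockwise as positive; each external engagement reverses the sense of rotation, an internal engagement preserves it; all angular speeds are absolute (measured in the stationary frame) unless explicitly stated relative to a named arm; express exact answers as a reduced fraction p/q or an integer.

3-mesh fixed-axis compound train (all bearings frame-fixed)
mesh 1 [79T→54T]: |ω|/ω_in = 1×79/54 = 79/54, sense flips to −
mesh 2 [53T→68T]: |ω|/ω_in = (79/54)×53/68 = 4187/3672, sense flips to +
mesh 3 [14T→84T]: |ω|/ω_in = (4187/3672)×14/84 = 4187/22032, sense flips to −
signed output speed (× input speed) = -4187/22032

-4187/22032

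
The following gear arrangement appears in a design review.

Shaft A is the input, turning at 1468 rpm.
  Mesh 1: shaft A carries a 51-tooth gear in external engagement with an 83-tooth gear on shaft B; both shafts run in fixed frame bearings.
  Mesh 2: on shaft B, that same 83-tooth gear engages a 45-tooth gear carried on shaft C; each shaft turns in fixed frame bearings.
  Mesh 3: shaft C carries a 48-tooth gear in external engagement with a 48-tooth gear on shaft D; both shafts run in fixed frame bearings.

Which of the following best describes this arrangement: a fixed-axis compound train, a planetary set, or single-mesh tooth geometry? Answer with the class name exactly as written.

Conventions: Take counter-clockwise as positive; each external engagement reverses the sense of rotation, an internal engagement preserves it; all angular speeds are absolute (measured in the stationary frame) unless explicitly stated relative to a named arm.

topology: fixed-axis compound train — 3 meshes, A→D
classification: fixed-axis compound train

fixed-axis compound train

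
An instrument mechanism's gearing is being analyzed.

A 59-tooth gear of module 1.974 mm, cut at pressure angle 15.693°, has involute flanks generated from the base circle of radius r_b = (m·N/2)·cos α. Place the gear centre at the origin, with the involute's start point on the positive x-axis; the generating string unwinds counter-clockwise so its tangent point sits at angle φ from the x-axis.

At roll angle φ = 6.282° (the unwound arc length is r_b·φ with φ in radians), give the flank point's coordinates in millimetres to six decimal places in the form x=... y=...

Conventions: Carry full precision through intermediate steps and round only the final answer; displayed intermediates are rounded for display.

class = single-mesh tooth geometry [base-circle involute, m = 1.974, 59T]
pitch radius r_p = m·N/2 = 1.974·59/2 = 58.233000
base radius r_b = r_p·cos α = 58.233000·cos 15.693° = 56.062353
roll angle φ = 6.282° = 0.10964158 rad
x = r_b·(cos φ + φ·sin φ) = 56.398312
y = r_b·(sin φ − φ·cos φ) = 0.024601

x=56.398312 y=0.024601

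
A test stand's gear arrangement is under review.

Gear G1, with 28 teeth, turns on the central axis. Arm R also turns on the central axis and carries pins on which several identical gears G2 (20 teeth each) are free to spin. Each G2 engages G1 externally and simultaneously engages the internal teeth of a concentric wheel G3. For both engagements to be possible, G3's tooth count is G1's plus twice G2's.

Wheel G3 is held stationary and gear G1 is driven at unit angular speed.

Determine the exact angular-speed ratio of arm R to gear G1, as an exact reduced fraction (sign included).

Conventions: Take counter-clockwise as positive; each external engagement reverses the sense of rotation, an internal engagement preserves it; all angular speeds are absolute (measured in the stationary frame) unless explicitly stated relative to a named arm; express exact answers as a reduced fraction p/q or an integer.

topology: planetary set — G1 28T / G2 20T / G3 68T, arm = carrier (Willis)
ring teeth: 28 + 2·20 = 68
28(ω_sun−ω_arm) = −68(ω_ring−ω_arm),  ω_ring = 0, ω_sun = 1
28(1−ω_arm) = −68(0−ω_arm)  ⇒  96·ω_arm = 28  ⇒  ω_arm = 7/24
ω_out/ω_in = 7/24

7/24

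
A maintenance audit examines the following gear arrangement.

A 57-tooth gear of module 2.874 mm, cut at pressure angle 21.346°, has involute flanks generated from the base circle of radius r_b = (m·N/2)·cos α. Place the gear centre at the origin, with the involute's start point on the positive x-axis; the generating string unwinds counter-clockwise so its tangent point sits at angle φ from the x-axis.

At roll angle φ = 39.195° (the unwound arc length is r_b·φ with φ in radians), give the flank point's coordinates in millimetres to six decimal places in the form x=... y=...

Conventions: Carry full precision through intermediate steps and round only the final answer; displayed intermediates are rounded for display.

class = single-mesh tooth geometry [base-circle involute, m = 2.874, 57T]
pitch radius r_p = m·N/2 = 2.874·57/2 = 81.909000
base radius r_b = r_p·cos α = 81.909000·cos 21.346° = 76.289984
roll angle φ = 39.195° = 0.68408180 rad
x = r_b·(cos φ + φ·sin φ) = 92.105899
y = r_b·(sin φ − φ·cos φ) = 7.766208

x=92.105899 y=7.766208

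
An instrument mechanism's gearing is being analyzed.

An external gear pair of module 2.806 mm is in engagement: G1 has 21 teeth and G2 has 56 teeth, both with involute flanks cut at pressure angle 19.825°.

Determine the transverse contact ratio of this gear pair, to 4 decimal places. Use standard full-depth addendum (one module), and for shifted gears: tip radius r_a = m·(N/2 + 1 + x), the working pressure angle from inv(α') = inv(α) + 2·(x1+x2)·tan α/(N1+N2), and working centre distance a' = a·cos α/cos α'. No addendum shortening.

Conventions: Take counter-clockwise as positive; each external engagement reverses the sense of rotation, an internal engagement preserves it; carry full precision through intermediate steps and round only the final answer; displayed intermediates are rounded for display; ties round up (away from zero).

class = single-mesh tooth geometry [involute pair 21T × 56T, m = 2.806]
base radii: r_b1 = 27.716813, r_b2 = 73.911501
tip radii: r_a1 = 32.269000, r_a2 = 81.374000
no profile shift: α' = α, a' = a
action lengths: √(r_a1²−r_b1²) = 16.524728, √(r_a2²−r_b2²) = 34.041415
base pitch p_b = π·m·cos α = 8.292851
CR = (16.524728 + 34.041415 − 108.031000·sin 19.82500°)/8.292851 = 1.679471
contact ratio ≈ 1.6795

1.6795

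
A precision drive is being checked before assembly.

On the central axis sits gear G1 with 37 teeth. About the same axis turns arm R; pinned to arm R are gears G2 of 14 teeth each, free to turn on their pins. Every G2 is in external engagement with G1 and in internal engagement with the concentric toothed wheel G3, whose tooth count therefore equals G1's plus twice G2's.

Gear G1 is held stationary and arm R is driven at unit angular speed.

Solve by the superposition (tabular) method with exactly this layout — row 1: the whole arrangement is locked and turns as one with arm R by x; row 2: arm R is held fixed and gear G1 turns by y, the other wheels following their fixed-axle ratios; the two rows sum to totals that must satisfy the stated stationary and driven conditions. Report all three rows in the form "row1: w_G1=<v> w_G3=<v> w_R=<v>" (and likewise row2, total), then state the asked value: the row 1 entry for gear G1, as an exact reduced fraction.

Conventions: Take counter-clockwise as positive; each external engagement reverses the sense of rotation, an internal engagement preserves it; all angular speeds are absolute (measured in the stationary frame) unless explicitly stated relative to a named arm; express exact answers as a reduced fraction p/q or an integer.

row1: w_G1=1 w_G3=1 w_R=1
row2: w_G1=-1 w_G3=37/65 w_R=0
total: w_G1=0 w_G3=102/65 w_R=1
asked value: 1

class = planetary set [G3 = 37+2·14 = 65; Willis about the carrier]
row 1 (train locked, turned with arm): all members turn x
superposition row 2 [arm held]: sun y, ring −(37/65)·y, arm 0
boundary: total ω_sun = x + y = 0 and total ω_arm = x = 1  ⇒  y = -1, x = 1
row 2 ring = −(37/65)·(-1) = 37/65
totals (row 1 + row 2): sun 1 + (-1) = 0, ring 1 + 37/65 = 102/65, arm 1 + 0 = 1
asked cell (row1, sun) = 1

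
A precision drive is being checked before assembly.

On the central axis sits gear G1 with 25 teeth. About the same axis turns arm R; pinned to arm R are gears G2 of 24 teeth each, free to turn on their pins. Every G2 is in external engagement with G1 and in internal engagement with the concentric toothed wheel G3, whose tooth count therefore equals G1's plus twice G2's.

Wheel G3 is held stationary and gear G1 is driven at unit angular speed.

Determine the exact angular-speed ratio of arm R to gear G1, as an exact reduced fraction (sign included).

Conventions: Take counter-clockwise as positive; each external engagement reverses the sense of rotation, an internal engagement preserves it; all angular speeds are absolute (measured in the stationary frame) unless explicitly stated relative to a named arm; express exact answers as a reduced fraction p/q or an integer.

recognized (axles ride arm R): planetary set, 25/24/73 teeth
ring teeth: 25 + 2·24 = 73
25(ω_sun−ω_arm) = −73(ω_ring−ω_arm),  ω_ring = 0, ω_sun = 1
25(1−ω_arm) = −73(0−ω_arm)  ⇒  98·ω_arm = 25  ⇒  ω_arm = 25/98
ω_out/ω_in = 25/98

25/98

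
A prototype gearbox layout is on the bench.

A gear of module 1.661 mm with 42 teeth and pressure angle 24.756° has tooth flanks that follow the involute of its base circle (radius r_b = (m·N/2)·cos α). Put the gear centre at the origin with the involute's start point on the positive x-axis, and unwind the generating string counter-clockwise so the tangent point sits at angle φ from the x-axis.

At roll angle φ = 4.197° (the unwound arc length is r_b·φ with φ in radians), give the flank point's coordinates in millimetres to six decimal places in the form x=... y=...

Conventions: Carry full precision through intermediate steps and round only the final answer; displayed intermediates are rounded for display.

x=31.760280 y=0.004148

single-mesh involute tooth geometry (42T wheel at module 1.661)
pitch radius r_p = m·N/2 = 1.661·42/2 = 34.881000
base radius r_b = r_p·cos α = 34.881000·cos 24.756° = 31.675413
roll angle φ = 4.197° = 0.07325147 rad
x = r_b·(cos φ + φ·sin φ) = 31.760280
y = r_b·(sin φ − φ·cos φ) = 0.004148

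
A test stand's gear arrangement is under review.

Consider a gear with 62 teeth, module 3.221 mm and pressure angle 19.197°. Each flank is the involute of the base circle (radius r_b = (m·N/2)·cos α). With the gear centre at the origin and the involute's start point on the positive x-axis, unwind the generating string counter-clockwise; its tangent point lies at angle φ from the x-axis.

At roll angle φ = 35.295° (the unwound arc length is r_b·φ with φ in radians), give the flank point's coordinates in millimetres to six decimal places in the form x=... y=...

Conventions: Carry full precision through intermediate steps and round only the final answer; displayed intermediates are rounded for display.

class = single-mesh tooth geometry [base-circle involute, m = 3.221, 62T]
pitch radius r_p = m·N/2 = 3.221·62/2 = 99.851000
base radius r_b = r_p·cos α = 99.851000·cos 19.197° = 94.298644
roll angle φ = 35.295° = 0.61601396 rad
x = r_b·(cos φ + φ·sin φ) = 110.528620
y = r_b·(sin φ − φ·cos φ) = 7.072699

x=110.528620 y=7.072699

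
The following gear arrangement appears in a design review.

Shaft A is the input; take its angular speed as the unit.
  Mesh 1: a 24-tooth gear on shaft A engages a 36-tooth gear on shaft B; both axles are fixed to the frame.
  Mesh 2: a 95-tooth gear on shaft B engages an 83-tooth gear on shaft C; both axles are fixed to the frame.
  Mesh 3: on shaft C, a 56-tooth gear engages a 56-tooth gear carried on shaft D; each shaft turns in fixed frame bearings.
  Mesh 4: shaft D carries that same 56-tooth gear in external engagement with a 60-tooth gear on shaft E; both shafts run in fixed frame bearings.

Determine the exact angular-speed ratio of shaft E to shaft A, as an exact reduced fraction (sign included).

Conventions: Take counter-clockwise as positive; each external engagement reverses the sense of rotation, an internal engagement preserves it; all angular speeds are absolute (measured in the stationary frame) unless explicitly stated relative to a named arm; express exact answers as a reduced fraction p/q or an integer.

class = fixed-axis compound train [4 meshes; 4 ratios multiply, 4 sense flips]
mesh 1 [24T→36T]: running ratio 2/3, sense −
mesh 2 [95T→83T]: running ratio 190/249, sense +
mesh 3 [56T→56T]: running ratio 190/249, sense −
mesh 4 [56T→60T]: running ratio 532/747, sense +
ω_out/ω_in = 532/747

532/747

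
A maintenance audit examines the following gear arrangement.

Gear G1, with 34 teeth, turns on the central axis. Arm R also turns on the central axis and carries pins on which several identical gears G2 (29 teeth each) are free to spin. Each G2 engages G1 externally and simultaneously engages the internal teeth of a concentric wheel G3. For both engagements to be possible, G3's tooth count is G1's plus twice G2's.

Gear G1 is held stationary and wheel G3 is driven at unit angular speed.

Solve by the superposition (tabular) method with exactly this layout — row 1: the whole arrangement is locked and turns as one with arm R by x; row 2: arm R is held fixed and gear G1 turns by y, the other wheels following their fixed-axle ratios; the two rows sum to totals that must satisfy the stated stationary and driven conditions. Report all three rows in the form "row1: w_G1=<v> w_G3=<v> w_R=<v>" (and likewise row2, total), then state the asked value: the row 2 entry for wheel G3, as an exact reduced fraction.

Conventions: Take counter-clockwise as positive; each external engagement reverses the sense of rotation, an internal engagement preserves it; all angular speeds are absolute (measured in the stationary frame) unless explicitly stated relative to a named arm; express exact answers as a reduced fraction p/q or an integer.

row1: w_G1=46/63 w_G3=46/63 w_R=46/63
row2: w_G1=-46/63 w_G3=17/63 w_R=0
total: w_G1=0 w_G3=1 w_R=46/63
asked value: 17/63

topology: planetary set — G1 34T / G2 29T / G3 92T, arm = carrier (Willis)
row 1: whole set turns with the arm by x
row 2 — arm fixed, fixed-axis ratios: sun y, ring −(34/92)·y, arm 0
boundary: total ω_sun = x + y = 0 and total ω_ring = x − (34/92)·y = 1  ⇒  y = -46/63, x = 46/63
row 2 ring = −(34/92)·(-46/63) = 17/63
totals (row 1 + row 2): sun 46/63 + (-46/63) = 0, ring 46/63 + 17/63 = 1, arm 46/63 + 0 = 46/63
asked cell (row2, ring) = 17/63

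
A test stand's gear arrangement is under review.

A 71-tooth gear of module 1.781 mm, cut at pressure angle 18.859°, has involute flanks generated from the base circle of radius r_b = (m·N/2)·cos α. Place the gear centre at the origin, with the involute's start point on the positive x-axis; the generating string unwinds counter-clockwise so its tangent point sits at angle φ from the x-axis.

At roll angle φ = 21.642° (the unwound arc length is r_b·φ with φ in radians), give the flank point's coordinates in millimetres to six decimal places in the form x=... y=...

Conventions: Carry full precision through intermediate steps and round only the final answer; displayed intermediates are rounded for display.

topology: single-mesh involute geometry — m = 1.781, N = 71
pitch radius r_p = m·N/2 = 1.781·71/2 = 63.225500
base radius r_b = r_p·cos α = 63.225500·cos 18.859° = 59.831360
roll angle φ = 21.642° = 0.37772416 rad
x = r_b·(cos φ + φ·sin φ) = 63.948555
y = r_b·(sin φ − φ·cos φ) = 1.059554

x=63.948555 y=1.059554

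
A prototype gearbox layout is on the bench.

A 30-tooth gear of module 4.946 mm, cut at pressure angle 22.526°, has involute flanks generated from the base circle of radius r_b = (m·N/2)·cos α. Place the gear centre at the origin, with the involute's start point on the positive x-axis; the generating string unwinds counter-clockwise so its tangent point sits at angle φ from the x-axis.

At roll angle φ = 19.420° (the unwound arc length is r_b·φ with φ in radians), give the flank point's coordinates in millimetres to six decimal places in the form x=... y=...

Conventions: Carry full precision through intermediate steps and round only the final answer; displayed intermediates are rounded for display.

single-mesh involute tooth geometry (30T wheel at module 4.946)
pitch radius r_p = m·N/2 = 4.946·30/2 = 74.190000
base radius r_b = r_p·cos α = 74.190000·cos 22.526° = 68.529732
roll angle φ = 19.420° = 0.33894294 rad
x = r_b·(cos φ + φ·sin φ) = 72.353822
y = r_b·(sin φ − φ·cos φ) = 0.879306

x=72.353822 y=0.879306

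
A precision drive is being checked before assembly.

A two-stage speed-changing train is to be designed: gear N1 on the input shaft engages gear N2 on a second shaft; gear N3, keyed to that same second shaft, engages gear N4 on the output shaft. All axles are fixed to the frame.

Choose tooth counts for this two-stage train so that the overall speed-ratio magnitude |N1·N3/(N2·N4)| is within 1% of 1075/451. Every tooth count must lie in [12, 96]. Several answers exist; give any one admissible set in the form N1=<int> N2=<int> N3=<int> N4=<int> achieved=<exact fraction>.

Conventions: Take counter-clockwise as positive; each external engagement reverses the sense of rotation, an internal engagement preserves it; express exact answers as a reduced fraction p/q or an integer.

2-stage fixed-axis compound train for ratio 1075/451
target = 1075/451 in lowest terms: an exact hit needs N1·N3 = k·1075 and N2·N4 = k·451 for one integer k, every count in [12, 96]; additionally prefer no 1:1 stage (N1 ≠ N2, N3 ≠ N4)
k = 1: no 1:1-free in-range split of k·1075 and k·451 into factor pairs; take k = 2
k = 2: N1·N3 = 2150 = 25·86, N2·N4 = 902 = 22·41
achieved = 25·86/(22·41) = 1075/451; |achieved − target| = 0 ≤ 43/1804 ✓

N1=25 N2=22 N3=86 N4=41 achieved=1075/451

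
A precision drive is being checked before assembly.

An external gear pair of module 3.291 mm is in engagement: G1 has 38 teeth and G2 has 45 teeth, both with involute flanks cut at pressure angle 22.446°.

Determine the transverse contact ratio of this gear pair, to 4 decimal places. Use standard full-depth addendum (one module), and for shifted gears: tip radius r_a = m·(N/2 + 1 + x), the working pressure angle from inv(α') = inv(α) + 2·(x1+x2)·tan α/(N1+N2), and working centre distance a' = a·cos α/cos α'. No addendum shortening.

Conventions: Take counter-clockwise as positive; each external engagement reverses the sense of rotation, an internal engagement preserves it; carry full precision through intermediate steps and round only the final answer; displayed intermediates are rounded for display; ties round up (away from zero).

1.6092

class = single-mesh tooth geometry [involute pair 38T × 45T, m = 3.291]
base radii: r_b1 = 57.791790, r_b2 = 68.437646
tip radii: r_a1 = 65.820000, r_a2 = 77.338500
no profile shift: α' = α, a' = a
action lengths: √(r_a1²−r_b1²) = 31.502086, √(r_a2²−r_b2²) = 36.021274
base pitch p_b = π·m·cos α = 9.555698
CR = (31.502086 + 36.021274 − 136.576500·sin 22.44600°)/9.555698 = 1.609170
contact ratio ≈ 1.6092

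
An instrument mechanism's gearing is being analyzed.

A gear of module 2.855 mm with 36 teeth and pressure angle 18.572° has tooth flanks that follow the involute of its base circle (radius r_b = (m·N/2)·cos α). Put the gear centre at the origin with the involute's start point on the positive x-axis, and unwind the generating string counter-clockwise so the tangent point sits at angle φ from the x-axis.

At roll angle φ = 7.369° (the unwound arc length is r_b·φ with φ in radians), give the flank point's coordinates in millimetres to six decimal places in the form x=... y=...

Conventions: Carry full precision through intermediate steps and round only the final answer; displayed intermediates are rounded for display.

recognized (one wheel, involute flank): single-mesh tooth geometry, m = 2.855, N = 36
pitch radius r_p = m·N/2 = 2.855·36/2 = 51.390000
base radius r_b = r_p·cos α = 51.390000·cos 18.572° = 48.713823
roll angle φ = 7.369° = 0.12861331 rad
x = r_b·(cos φ + φ·sin φ) = 49.115056
y = r_b·(sin φ − φ·cos φ) = 0.034488

x=49.115056 y=0.034488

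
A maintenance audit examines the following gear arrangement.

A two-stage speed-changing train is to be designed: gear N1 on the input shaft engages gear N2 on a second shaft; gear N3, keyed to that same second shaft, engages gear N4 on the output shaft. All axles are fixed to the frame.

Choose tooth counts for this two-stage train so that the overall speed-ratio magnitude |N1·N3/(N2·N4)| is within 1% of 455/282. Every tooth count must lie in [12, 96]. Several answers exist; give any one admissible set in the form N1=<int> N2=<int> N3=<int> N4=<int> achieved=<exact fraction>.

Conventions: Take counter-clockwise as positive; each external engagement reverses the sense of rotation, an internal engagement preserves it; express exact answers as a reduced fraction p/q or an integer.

design class (target 455/282): fixed-axis compound train
target = 455/282 in lowest terms: an exact hit needs N1·N3 = k·455 and N2·N4 = k·282 for one integer k, every count in [12, 96]; additionally prefer no 1:1 stage (N1 ≠ N2, N3 ≠ N4)
k = 1: no 1:1-free in-range split of k·455 and k·282 into factor pairs; take k = 2
k = 2: N1·N3 = 910 = 13·70, N2·N4 = 564 = 12·47
achieved = 13·70/(12·47) = 455/282; |achieved − target| = 0 ≤ 91/5640 ✓

N1=13 N2=12 N3=70 N4=47 achieved=455/282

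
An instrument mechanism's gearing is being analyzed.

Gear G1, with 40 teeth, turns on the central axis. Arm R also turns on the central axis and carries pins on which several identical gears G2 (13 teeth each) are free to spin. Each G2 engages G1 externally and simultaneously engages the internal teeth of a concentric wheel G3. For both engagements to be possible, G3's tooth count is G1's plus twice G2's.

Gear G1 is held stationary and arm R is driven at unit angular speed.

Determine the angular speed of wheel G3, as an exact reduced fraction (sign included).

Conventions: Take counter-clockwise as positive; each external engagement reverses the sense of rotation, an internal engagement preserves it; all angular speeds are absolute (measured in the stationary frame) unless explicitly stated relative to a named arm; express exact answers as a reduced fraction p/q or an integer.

planetary set (40T centre, 13T on arm, 66T internal) — Willis relation
ring teeth: 40 + 2·13 = 66
40(ω_sun−ω_arm) = −66(ω_ring−ω_arm),  ω_sun = 0, ω_arm = 1
ω_ring = 1 − (40/66)(0−1) = 53/33
exact speed ratio = 53/33

53/33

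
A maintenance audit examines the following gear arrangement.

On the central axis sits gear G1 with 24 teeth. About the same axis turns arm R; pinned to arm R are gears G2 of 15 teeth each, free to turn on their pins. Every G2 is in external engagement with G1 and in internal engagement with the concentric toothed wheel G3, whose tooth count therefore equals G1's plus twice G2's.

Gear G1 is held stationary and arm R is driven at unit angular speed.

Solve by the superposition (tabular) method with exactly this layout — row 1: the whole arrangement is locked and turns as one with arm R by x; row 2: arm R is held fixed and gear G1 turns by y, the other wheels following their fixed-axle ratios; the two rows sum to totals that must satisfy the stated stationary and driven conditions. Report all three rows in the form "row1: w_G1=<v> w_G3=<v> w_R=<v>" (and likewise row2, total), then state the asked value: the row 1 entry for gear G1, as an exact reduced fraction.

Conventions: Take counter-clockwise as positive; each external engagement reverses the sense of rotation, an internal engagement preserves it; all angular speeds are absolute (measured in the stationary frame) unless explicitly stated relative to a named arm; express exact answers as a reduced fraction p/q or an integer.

row1: w_G1=1 w_G3=1 w_R=1
row2: w_G1=-1 w_G3=4/9 w_R=0
total: w_G1=0 w_G3=13/9 w_R=1
asked value: 1

recognized (axles ride arm R): planetary set, 24/15/54 teeth
row 1: whole set turns with the arm by x
row 2 — arm fixed, fixed-axis ratios: sun y, ring −(24/54)·y, arm 0
boundary: total ω_sun = x + y = 0 and total ω_arm = x = 1  ⇒  y = -1, x = 1
row 2 ring = −(24/54)·(-1) = 4/9
totals (row 1 + row 2): sun 1 + (-1) = 0, ring 1 + 4/9 = 13/9, arm 1 + 0 = 1
asked cell (row1, sun) = 1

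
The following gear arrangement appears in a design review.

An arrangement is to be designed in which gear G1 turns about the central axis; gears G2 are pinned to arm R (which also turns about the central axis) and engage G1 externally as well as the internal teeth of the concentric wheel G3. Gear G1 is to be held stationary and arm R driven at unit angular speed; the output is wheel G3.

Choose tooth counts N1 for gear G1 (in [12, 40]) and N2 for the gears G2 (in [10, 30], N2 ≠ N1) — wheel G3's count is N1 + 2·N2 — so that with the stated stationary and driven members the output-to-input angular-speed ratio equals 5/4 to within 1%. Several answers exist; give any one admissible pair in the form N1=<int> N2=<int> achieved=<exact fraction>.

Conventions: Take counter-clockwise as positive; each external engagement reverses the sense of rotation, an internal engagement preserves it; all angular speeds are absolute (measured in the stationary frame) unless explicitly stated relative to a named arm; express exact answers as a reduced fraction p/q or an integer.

N1=12 N2=18 achieved=5/4

planetary set to be sized for 5/4 (Willis relation)
Willis with ω_sun = 0: ω_ring/ω_arm = (N1+N3)/N3; set equal to 5/4  ⇒  N3/N1 = 1/(5/4 − 1) = 4
N3 = N1 + 2·N2  ⇒  N2/N1 = (N3/N1 − 1)/2 = (4 − 1)/2 = 3/2
smallest multiple with N1 ≥ 12 and N2 ≥ 10: k = 6  ⇒  N1 = 6·2 = 12, N2 = 6·3 = 18 (N1 ≤ 40, N2 ≤ 30, N2 ≠ N1 ✓), N3 = 12 + 2·18 = 48
check: (N1+N3)/N3 with N1 = 12, N3 = 48 gives 5/4; |achieved − target| = 0 ≤ 1/80 ✓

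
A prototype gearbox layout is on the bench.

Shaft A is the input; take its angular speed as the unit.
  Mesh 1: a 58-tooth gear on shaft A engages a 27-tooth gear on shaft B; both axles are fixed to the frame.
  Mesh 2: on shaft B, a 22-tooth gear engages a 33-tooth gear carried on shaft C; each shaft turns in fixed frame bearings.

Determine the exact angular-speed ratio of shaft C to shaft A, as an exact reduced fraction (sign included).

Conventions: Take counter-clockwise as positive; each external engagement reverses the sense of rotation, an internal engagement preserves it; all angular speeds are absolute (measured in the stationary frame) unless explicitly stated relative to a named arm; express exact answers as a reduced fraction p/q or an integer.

class = fixed-axis compound train [2 meshes; 2 ratios multiply, 2 sense flips]
mesh 1 [58T→27T]: running ratio 58/27, sense −
mesh 2 [22T→33T]: running ratio 116/81, sense +
ω_out/ω_in = 116/81

116/81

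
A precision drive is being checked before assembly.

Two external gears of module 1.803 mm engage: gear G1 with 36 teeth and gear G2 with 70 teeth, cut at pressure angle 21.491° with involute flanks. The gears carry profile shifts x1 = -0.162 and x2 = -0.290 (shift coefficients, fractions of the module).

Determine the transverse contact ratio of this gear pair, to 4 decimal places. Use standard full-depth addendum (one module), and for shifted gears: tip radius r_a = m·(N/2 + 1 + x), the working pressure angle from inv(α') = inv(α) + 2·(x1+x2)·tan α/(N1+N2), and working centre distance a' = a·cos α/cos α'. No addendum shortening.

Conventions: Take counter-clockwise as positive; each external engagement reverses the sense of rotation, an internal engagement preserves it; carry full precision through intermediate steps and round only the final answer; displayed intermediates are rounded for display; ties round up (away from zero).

1.7671

class = single-mesh tooth geometry [involute pair 36T × 70T, m = 1.803]
base radii: r_b1 = 30.197640, r_b2 = 58.717633
tip radii: r_a1 = 33.964914, r_a2 = 64.385130
inv(α') = inv(21.491°) + 2·(-0.162-0.290)·tan α/(36+70) = 0.01528248  ⇒  α' = 20.16210°
a' = a·cos α / cos α' = 95.5590·cos 21.491°/cos 20.16210° = 94.719571
action lengths: √(r_a1²−r_b1²) = 15.547281, √(r_a2²−r_b2²) = 26.413719
base pitch p_b = π·m·cos α = 5.270482
CR = (15.547281 + 26.413719 − 94.719571·sin 20.16210°)/5.270482 = 1.767071
contact ratio ≈ 1.7671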